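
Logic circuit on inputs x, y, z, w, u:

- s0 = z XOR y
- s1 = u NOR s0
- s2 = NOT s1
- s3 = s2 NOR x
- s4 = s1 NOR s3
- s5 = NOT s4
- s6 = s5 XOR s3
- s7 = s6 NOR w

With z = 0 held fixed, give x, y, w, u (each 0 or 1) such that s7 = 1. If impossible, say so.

x=0, y=1, w=0, u=1

s7 = s6 NOR w must be 1, so both s6 = 0 and w = 0.
Check with z = 0 and x=0, y=1, w=0, u=1:
s0 = z XOR y = 0 XOR 1 = 1
s1 = u NOR s0 = 1 NOR 1 = 0
s2 = NOT s1 = NOT 0 = 1
s3 = s2 NOR x = 1 NOR 0 = 0
s4 = s1 NOR s3 = 0 NOR 0 = 1
s5 = NOT s4 = NOT 1 = 0
s6 = s5 XOR s3 = 0 XOR 0 = 0
s7 = s6 NOR w = 0 NOR 0 = 1
So s7 = 1.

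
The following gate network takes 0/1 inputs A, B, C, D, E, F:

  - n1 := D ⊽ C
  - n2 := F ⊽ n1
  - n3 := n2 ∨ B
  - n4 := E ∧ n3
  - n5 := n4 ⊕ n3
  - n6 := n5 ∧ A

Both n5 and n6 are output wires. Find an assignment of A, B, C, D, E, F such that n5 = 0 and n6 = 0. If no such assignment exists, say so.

Check with A=0 B=1 C=0 D=0 E=1 F=1:
n1 = D ⊽ C = 0 ⊽ 0 = 1
n2 = F ⊽ n1 = 1 ⊽ 1 = 0
n3 = n2 ∨ B = 0 ∨ 1 = 1
n4 = E ∧ n3 = 1 ∧ 1 = 1
n5 = n4 ⊕ n3 = 1 ⊕ 1 = 0
n6 = n5 ∧ A = 0 ∧ 0 = 0
So n5 = 0 and n6 = 0.

A=0 B=1 C=0 D=0 E=1 F=1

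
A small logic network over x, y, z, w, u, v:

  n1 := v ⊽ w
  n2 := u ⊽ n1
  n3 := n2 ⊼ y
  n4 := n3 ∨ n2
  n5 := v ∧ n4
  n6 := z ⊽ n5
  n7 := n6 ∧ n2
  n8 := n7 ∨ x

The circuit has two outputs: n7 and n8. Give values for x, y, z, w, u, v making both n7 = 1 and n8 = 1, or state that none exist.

Check with x=1, y=0, z=0, w=1, u=0, v=0:
n1 = v ⊽ w = 0 ⊽ 1 = 0
n2 = u ⊽ n1 = 0 ⊽ 0 = 1
n3 = n2 ⊼ y = 1 ⊼ 0 = 1
n4 = n3 ∨ n2 = 1 ∨ 1 = 1
n5 = v ∧ n4 = 0 ∧ 1 = 0
n6 = z ⊽ n5 = 0 ⊽ 0 = 1
n7 = n6 ∧ n2 = 1 ∧ 1 = 1
n8 = n7 ∨ x = 1 ∨ 1 = 1
So n7 = 1 and n8 = 1.

x=1, y=0, z=0, w=1, u=0, v=0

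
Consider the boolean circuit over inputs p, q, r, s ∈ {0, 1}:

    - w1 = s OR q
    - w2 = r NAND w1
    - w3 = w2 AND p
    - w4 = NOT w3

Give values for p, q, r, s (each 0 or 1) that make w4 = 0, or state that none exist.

p=1, q=1, r=0, s=0

w4 = NOT w3 must be 0, so w3 = 1.
w3 = w2 AND p must be 1, so both w2 = 1 and p = 1.
w2 = r NAND w1 must be 1, so at least one of r, w1 is 0.
Check with p=1, q=1, r=0, s=0:
w1 = s OR q = 0 OR 1 = 1
w2 = r NAND w1 = 0 NAND 1 = 1
w3 = w2 AND p = 1 AND 1 = 1
w4 = NOT w3 = NOT 1 = 0
So w4 = 0 as required.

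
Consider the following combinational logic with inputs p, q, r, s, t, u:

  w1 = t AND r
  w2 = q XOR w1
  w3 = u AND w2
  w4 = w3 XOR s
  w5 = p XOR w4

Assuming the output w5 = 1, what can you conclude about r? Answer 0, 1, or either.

either

Both values of r occur among assignments with w5 = 1:
  r=0: p=0, q=0, r=0, s=1, t=0, u=0
  r=1: p=0, q=0, r=1, s=0, t=1, u=1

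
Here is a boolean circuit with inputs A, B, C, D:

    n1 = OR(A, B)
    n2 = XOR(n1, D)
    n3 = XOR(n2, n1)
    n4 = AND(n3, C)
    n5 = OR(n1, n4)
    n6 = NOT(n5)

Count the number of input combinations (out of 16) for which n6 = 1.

n6 = NOT(n5) must be 1, so n5 = 0.
Satisfying assignments:
  A=0, B=0, C=0, D=0
  A=0, B=0, C=0, D=1
  A=0, B=0, C=1, D=0

3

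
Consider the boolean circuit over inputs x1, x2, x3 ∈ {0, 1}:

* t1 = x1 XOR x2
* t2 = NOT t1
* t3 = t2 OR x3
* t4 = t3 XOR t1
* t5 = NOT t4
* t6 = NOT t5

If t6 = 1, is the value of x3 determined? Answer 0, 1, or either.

Both values of x3 occur among assignments with t6 = 1:
  x3=0: x1=0, x2=0, x3=0
  x3=1: x1=0, x2=0, x3=1

either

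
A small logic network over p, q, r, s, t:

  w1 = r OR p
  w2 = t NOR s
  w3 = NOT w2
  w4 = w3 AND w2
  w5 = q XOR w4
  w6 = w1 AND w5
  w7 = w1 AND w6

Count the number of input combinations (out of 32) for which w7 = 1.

w7 = w1 AND w6 must be 1, so both w1 = 1 and w6 = 1.
Enumerating the 32 input combinations, 12 give w7 = 1 and 20 give w7 = 0.

12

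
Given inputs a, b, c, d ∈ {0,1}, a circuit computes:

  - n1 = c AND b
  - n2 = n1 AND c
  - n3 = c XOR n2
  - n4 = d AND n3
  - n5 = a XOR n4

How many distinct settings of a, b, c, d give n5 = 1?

n5 = a XOR n4 must be 1, so a and n4 differ.
Enumerating the 16 input combinations, 8 give n5 = 1 and 8 give n5 = 0.

8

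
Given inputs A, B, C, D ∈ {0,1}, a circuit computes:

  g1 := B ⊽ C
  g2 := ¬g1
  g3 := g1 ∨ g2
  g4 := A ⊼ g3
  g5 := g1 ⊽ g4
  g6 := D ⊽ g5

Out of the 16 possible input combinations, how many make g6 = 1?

g6 = D ⊽ g5 must be 1, so both D = 0 and g5 = 0.
g5 = g1 ⊽ g4 must be 0, so at least one of g1, g4 is 1.
Enumerating the 16 input combinations, 5 give g6 = 1 and 11 give g6 = 0.

5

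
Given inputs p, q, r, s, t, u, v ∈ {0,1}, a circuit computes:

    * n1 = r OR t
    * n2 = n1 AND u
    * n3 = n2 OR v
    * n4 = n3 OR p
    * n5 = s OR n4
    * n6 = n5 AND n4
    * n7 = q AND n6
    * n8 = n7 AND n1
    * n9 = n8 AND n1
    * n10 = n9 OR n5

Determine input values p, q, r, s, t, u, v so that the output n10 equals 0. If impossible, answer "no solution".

n10 = n9 OR n5 must be 0, so both n9 = 0 and n5 = 0.
n9 = n8 AND n1 must be 0, so at least one of n8, n1 is 0.
n5 = s OR n4 must be 0, so both s = 0 and n4 = 0.
Check with p=0 q=1 r=1 s=0 t=0 u=0 v=0:
n1 = r OR t = 1 OR 0 = 1
n2 = n1 AND u = 1 AND 0 = 0
n3 = n2 OR v = 0 OR 0 = 0
n4 = n3 OR p = 0 OR 0 = 0
n5 = s OR n4 = 0 OR 0 = 0
n6 = n5 AND n4 = 0 AND 0 = 0
n7 = q AND n6 = 1 AND 0 = 0
n8 = n7 AND n1 = 0 AND 1 = 0
n9 = n8 AND n1 = 0 AND 1 = 0
n10 = n9 OR n5 = 0 OR 0 = 0
So n10 = 0 as required.

p=0 q=1 r=1 s=0 t=0 u=0 v=0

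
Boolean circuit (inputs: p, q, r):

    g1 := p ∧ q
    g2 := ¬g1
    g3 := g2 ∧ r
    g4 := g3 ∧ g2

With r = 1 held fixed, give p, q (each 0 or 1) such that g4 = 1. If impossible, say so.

g4 = g3 ∧ g2 must be 1, so both g3 = 1 and g2 = 1.
Check with r = 1 and p=0, q=1:
g1 = p ∧ q = 0 ∧ 1 = 0
g2 = ¬g1 = ¬0 = 1
g3 = g2 ∧ r = 1 ∧ 1 = 1
g4 = g3 ∧ g2 = 1 ∧ 1 = 1
So g4 = 1.

p=0, q=1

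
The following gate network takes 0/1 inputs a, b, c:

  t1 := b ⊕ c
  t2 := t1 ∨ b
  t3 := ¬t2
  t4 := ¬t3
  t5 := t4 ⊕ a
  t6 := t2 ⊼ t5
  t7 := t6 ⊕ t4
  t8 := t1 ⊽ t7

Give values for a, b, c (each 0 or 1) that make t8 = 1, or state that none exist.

a=1, b=1, c=1

Check with a=1, b=1, c=1:
t1 = b ⊕ c = 1 ⊕ 1 = 0
t2 = t1 ∨ b = 0 ∨ 1 = 1
t3 = ¬t2 = ¬1 = 0
t4 = ¬t3 = ¬0 = 1
t5 = t4 ⊕ a = 1 ⊕ 1 = 0
t6 = t2 ⊼ t5 = 1 ⊼ 0 = 1
t7 = t6 ⊕ t4 = 1 ⊕ 1 = 0
t8 = t1 ⊽ t7 = 0 ⊽ 0 = 1
So t8 = 1 as required.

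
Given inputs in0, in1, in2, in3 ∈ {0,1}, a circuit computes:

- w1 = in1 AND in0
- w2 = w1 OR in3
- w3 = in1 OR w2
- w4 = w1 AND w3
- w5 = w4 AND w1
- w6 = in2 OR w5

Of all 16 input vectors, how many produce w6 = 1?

10

w6 = in2 OR w5 must be 1, so at least one of in2, w5 is 1.
Enumerating the 16 input combinations, 10 give w6 = 1 and 6 give w6 = 0.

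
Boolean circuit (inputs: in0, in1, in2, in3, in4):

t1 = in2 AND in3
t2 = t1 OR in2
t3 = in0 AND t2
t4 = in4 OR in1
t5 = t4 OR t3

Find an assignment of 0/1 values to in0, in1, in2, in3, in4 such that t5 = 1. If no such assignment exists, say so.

t5 = t4 OR t3 must be 1, so at least one of t4, t3 is 1.
Check with in0=0 in1=1 in2=0 in3=0 in4=1:
t1 = in2 AND in3 = 0 AND 0 = 0
t2 = t1 OR in2 = 0 OR 0 = 0
t3 = in0 AND t2 = 0 AND 0 = 0
t4 = in4 OR in1 = 1 OR 1 = 1
t5 = t4 OR t3 = 1 OR 0 = 1
So t5 = 1 as required.

in0=0 in1=1 in2=0 in3=0 in4=1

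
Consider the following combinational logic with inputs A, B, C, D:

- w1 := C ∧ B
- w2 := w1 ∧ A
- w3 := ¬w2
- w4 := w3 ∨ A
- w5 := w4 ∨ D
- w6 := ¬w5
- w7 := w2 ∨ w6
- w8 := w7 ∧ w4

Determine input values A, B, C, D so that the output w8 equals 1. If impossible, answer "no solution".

w8 = w7 ∧ w4 must be 1, so both w7 = 1 and w4 = 1.
w7 = w2 ∨ w6 must be 1, so at least one of w2, w6 is 1.
w4 = w3 ∨ A must be 1, so at least one of w3, A is 1.
Check with A=1, B=1, C=1, D=0:
w1 = C ∧ B = 1 ∧ 1 = 1
w2 = w1 ∧ A = 1 ∧ 1 = 1
w3 = ¬w2 = ¬1 = 0
w4 = w3 ∨ A = 0 ∨ 1 = 1
w5 = w4 ∨ D = 1 ∨ 0 = 1
w6 = ¬w5 = ¬1 = 0
w7 = w2 ∨ w6 = 1 ∨ 0 = 1
w8 = w7 ∧ w4 = 1 ∧ 1 = 1
So w8 = 1 as required.

A=1, B=1, C=1, D=0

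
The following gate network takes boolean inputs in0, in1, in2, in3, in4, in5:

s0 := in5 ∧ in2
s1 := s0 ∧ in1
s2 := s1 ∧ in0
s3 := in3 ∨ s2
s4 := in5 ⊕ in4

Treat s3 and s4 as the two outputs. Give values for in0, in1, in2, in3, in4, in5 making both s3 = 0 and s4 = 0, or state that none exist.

Check with in0=1 in1=1 in2=0 in3=0 in4=0 in5=0:
s0 = in5 ∧ in2 = 0 ∧ 0 = 0
s1 = s0 ∧ in1 = 0 ∧ 1 = 0
s2 = s1 ∧ in0 = 0 ∧ 1 = 0
s3 = in3 ∨ s2 = 0 ∨ 0 = 0
s4 = in5 ⊕ in4 = 0 ⊕ 0 = 0
So s3 = 0 and s4 = 0.

in0=1 in1=1 in2=0 in3=0 in4=0 in5=0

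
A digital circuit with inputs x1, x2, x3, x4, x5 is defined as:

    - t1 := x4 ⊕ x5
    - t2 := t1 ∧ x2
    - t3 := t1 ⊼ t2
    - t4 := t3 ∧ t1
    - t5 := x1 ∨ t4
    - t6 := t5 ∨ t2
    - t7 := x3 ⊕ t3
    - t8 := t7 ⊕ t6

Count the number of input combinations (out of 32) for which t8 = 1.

16

t8 = t7 ⊕ t6 must be 1, so t7 and t6 differ.
Enumerating the 32 input combinations, 16 give t8 = 1 and 16 give t8 = 0.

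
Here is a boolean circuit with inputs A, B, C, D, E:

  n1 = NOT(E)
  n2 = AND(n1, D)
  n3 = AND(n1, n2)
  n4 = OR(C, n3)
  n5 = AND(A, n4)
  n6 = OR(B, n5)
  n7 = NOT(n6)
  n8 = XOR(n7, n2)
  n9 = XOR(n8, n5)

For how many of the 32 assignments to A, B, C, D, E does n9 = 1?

n9 = XOR(n8, n5) must be 1, so n8 and n5 differ.
Enumerating the 32 input combinations, 17 give n9 = 1 and 15 give n9 = 0.

17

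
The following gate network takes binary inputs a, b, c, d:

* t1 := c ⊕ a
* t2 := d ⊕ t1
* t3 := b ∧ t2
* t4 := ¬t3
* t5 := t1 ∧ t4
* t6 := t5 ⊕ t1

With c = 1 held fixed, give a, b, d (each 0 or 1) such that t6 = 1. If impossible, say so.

a=0, b=1, d=0

t6 = t5 ⊕ t1 must be 1, so t5 and t1 differ.
Check with c = 1 and a=0, b=1, d=0:
t1 = c ⊕ a = 1 ⊕ 0 = 1
t2 = d ⊕ t1 = 0 ⊕ 1 = 1
t3 = b ∧ t2 = 1 ∧ 1 = 1
t4 = ¬t3 = ¬1 = 0
t5 = t1 ∧ t4 = 1 ∧ 0 = 0
t6 = t5 ⊕ t1 = 0 ⊕ 1 = 1
So t6 = 1.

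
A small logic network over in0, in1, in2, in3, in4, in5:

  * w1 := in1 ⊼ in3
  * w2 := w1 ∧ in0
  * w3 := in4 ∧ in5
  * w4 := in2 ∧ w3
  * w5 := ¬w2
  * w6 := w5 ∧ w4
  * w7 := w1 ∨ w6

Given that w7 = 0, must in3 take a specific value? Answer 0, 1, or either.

1

w7 = w1 ∨ w6 must be 0, so both w1 = 0 and w6 = 0.
Every assignment with w7 = 0 has in3 = 1; there are 14 such assignment(s).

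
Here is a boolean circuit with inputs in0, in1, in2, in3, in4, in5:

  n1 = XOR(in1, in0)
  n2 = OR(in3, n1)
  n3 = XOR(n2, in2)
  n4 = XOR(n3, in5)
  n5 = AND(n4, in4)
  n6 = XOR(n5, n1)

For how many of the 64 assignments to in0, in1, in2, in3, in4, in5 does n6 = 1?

n6 = XOR(n5, n1) must be 1, so n5 and n1 differ.
Enumerating the 64 input combinations, 32 give n6 = 1 and 32 give n6 = 0.

32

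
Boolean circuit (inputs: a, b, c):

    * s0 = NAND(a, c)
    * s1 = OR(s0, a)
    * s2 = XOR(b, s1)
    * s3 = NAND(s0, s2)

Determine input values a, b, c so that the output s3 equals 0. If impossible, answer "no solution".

s3 = NAND(s0, s2) must be 0, so both s0 = 1 and s2 = 1.
s0 = NAND(a, c) must be 1, so at least one of a, c is 0.
s2 = XOR(b, s1) must be 1, so b and s1 differ.
Check with a=0, b=0, c=0:
s0 = NAND(a, c) = NAND(0, 0) = 1
s1 = OR(s0, a) = OR(1, 0) = 1
s2 = XOR(b, s1) = XOR(0, 1) = 1
s3 = NAND(s0, s2) = NAND(1, 1) = 0
So s3 = 0 as required.

a=0, b=0, c=0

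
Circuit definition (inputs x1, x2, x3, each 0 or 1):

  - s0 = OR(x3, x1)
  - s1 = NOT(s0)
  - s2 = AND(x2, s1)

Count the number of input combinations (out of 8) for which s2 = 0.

7

s2 = AND(x2, s1) must be 0, so at least one of x2, s1 is 0.
Enumerating the 8 input combinations, 7 give s2 = 0 and 1 give s2 = 1.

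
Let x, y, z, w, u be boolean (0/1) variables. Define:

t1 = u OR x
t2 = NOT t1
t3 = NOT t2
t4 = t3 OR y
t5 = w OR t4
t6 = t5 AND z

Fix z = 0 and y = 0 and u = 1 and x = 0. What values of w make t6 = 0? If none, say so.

w=1

Check with z = 0 and y = 0 and u = 1 and x = 0 and w=1:
t1 = u OR x = 1 OR 0 = 1
t2 = NOT t1 = NOT 1 = 0
t3 = NOT t2 = NOT 0 = 1
t4 = t3 OR y = 1 OR 0 = 1
t5 = w OR t4 = 1 OR 1 = 1
t6 = t5 AND z = 1 AND 0 = 0
So t6 = 0.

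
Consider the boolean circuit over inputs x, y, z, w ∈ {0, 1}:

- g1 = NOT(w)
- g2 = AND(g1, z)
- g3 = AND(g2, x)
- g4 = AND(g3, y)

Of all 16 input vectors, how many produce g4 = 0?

g4 = AND(g3, y) must be 0, so at least one of g3, y is 0.
Enumerating the 16 input combinations, 15 give g4 = 0 and 1 give g4 = 1.

15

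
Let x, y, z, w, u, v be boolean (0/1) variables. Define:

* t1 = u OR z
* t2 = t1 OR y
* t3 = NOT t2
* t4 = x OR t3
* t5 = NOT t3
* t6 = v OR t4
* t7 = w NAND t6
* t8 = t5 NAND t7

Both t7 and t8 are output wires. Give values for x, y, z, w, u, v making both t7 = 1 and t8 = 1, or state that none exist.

x=1, y=0, z=0, w=0, u=0, v=1

Check with x=1, y=0, z=0, w=0, u=0, v=1:
t1 = u OR z = 0 OR 0 = 0
t2 = t1 OR y = 0 OR 0 = 0
t3 = NOT t2 = NOT 0 = 1
t4 = x OR t3 = 1 OR 1 = 1
t5 = NOT t3 = NOT 1 = 0
t6 = v OR t4 = 1 OR 1 = 1
t7 = w NAND t6 = 0 NAND 1 = 1
t8 = t5 NAND t7 = 0 NAND 1 = 1
So t7 = 1 and t8 = 1.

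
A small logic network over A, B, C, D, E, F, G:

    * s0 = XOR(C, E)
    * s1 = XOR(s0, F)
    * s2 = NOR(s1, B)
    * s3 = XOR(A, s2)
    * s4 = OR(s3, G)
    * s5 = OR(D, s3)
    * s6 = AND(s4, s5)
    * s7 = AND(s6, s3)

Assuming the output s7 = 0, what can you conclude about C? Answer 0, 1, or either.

Both values of C occur among assignments with s7 = 0:
  C=0: A=0, B=0, C=0, D=0, E=0, F=1, G=0
  C=1: A=0, B=0, C=1, D=0, E=0, F=0, G=0

either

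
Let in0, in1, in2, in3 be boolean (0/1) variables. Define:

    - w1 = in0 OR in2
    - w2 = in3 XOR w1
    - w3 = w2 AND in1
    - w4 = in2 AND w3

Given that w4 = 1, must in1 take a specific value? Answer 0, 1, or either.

w4 = in2 AND w3 must be 1, so both in2 = 1 and w3 = 1.
w3 = w2 AND in1 must be 1, so both w2 = 1 and in1 = 1.
w2 = in3 XOR w1 must be 1, so in3 and w1 differ.
Every assignment with w4 = 1 has in1 = 1; there are 2 such assignment(s).
  in0=0, in1=1, in2=1, in3=0
  in0=1, in1=1, in2=1, in3=0

1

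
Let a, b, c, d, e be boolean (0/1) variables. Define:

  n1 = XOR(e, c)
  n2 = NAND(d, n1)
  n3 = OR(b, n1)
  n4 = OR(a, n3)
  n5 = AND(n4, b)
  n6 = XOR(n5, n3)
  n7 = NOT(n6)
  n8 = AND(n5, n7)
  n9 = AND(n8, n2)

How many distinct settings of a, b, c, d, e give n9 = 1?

n9 = AND(n8, n2) must be 1, so both n8 = 1 and n2 = 1.
n8 = AND(n5, n7) must be 1, so both n5 = 1 and n7 = 1.
Enumerating the 32 input combinations, 12 give n9 = 1 and 20 give n9 = 0.

12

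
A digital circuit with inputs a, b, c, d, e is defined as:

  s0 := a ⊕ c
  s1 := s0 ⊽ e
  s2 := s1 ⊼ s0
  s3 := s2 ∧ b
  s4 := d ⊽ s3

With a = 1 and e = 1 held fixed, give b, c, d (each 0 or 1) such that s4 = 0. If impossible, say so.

s4 = d ⊽ s3 must be 0, so at least one of d, s3 is 1.
Check with a = 1 and e = 1 and b=1, c=1, d=1:
s0 = a ⊕ c = 1 ⊕ 1 = 0
s1 = s0 ⊽ e = 0 ⊽ 1 = 0
s2 = s1 ⊼ s0 = 0 ⊼ 0 = 1
s3 = s2 ∧ b = 1 ∧ 1 = 1
s4 = d ⊽ s3 = 1 ⊽ 1 = 0
So s4 = 0.

b=1, c=1, d=1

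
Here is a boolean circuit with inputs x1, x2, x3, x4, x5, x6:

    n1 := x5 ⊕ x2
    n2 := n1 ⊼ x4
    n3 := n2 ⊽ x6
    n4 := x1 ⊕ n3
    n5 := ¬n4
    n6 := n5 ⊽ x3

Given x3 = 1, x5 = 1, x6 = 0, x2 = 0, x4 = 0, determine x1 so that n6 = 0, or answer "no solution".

Check with x3 = 1, x5 = 1, x6 = 0, x2 = 0, x4 = 0 and x1=0:
n1 = x5 ⊕ x2 = 1 ⊕ 0 = 1
n2 = n1 ⊼ x4 = 1 ⊼ 0 = 1
n3 = n2 ⊽ x6 = 1 ⊽ 0 = 0
n4 = x1 ⊕ n3 = 0 ⊕ 0 = 0
n5 = ¬n4 = ¬0 = 1
n6 = n5 ⊽ x3 = 1 ⊽ 1 = 0
So n6 = 0.

x1=0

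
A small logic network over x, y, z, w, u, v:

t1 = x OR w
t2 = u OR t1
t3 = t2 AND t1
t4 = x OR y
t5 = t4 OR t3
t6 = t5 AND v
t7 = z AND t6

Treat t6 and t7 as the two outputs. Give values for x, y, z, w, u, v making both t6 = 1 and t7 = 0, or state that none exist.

x=1, y=1, z=0, w=1, u=1, v=1

Check with x=1, y=1, z=0, w=1, u=1, v=1:
t1 = x OR w = 1 OR 1 = 1
t2 = u OR t1 = 1 OR 1 = 1
t3 = t2 AND t1 = 1 AND 1 = 1
t4 = x OR y = 1 OR 1 = 1
t5 = t4 OR t3 = 1 OR 1 = 1
t6 = t5 AND v = 1 AND 1 = 1
t7 = z AND t6 = 0 AND 1 = 0
So t6 = 1 and t7 = 0.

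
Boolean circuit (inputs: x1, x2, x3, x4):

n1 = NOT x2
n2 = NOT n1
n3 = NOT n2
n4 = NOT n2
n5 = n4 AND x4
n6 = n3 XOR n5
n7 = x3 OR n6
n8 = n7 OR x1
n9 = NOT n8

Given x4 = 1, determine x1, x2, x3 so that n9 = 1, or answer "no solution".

x1=0, x2=0, x3=0

n9 = NOT n8 must be 1, so n8 = 0.
n8 = n7 OR x1 must be 0, so both n7 = 0 and x1 = 0.
Check with x4 = 1 and x1=0, x2=0, x3=0:
n1 = NOT x2 = NOT 0 = 1
n2 = NOT n1 = NOT 1 = 0
n3 = NOT n2 = NOT 0 = 1
n4 = NOT n2 = NOT 0 = 1
n5 = n4 AND x4 = 1 AND 1 = 1
n6 = n3 XOR n5 = 1 XOR 1 = 0
n7 = x3 OR n6 = 0 OR 0 = 0
n8 = n7 OR x1 = 0 OR 0 = 0
n9 = NOT n8 = NOT 0 = 1
So n9 = 1.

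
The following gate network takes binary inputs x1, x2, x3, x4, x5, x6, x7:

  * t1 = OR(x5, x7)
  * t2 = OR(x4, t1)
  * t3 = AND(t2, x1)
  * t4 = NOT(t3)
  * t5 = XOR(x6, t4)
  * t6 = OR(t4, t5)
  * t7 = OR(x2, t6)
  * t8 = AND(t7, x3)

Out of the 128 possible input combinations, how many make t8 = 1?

57

t8 = AND(t7, x3) must be 1, so both t7 = 1 and x3 = 1.
Enumerating the 128 input combinations, 57 give t8 = 1 and 71 give t8 = 0.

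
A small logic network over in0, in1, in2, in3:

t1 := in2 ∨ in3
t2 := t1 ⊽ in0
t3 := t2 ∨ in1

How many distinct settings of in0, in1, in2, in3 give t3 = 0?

7

t3 = t2 ∨ in1 must be 0, so both t2 = 0 and in1 = 0.
t2 = t1 ⊽ in0 must be 0, so at least one of t1, in0 is 1.
Enumerating the 16 input combinations, 7 give t3 = 0 and 9 give t3 = 1.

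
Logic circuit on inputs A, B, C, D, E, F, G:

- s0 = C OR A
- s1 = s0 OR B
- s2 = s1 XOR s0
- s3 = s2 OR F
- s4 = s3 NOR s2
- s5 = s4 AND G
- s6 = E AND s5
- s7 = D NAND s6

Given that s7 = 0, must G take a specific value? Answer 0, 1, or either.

1

s7 = D NAND s6 must be 0, so both D = 1 and s6 = 1.
s6 = E AND s5 must be 1, so both E = 1 and s5 = 1.
Every assignment with s7 = 0 has G = 1; there are 7 such assignment(s).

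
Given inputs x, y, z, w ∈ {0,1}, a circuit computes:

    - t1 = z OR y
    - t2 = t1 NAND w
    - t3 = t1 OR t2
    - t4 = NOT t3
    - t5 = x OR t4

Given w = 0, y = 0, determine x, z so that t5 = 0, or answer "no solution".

Check with w = 0, y = 0 and x=0, z=0:
t1 = z OR y = 0 OR 0 = 0
t2 = t1 NAND w = 0 NAND 0 = 1
t3 = t1 OR t2 = 0 OR 1 = 1
t4 = NOT t3 = NOT 1 = 0
t5 = x OR t4 = 0 OR 0 = 0
So t5 = 0.

x=0 z=0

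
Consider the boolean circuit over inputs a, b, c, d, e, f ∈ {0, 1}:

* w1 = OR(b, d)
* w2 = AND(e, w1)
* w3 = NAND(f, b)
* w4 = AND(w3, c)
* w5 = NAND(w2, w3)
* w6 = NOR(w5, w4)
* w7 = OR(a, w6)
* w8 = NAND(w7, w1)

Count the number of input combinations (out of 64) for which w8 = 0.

28

w8 = NAND(w7, w1) must be 0, so both w7 = 1 and w1 = 1.
Enumerating the 64 input combinations, 28 give w8 = 0 and 36 give w8 = 1.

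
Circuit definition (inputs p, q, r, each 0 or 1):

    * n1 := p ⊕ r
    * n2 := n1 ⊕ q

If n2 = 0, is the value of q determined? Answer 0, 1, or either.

either

Both values of q occur among assignments with n2 = 0:
  q=0: p=0, q=0, r=0
  q=1: p=0, q=1, r=1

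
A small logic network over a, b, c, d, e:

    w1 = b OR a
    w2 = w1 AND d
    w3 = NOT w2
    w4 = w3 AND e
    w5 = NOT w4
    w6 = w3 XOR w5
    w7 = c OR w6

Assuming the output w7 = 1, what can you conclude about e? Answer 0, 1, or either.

Both values of e occur among assignments with w7 = 1:
  e=0: a=0, b=0, c=1, d=0, e=0
  e=1: a=0, b=0, c=0, d=0, e=1

either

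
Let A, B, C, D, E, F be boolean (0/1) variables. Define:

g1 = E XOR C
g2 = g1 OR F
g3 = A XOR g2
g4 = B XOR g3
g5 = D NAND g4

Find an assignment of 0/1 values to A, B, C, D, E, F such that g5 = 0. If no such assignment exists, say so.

A=1, B=0, C=0, D=1, E=0, F=0

Check with A=1, B=0, C=0, D=1, E=0, F=0:
g1 = E XOR C = 0 XOR 0 = 0
g2 = g1 OR F = 0 OR 0 = 0
g3 = A XOR g2 = 1 XOR 0 = 1
g4 = B XOR g3 = 0 XOR 1 = 1
g5 = D NAND g4 = 1 NAND 1 = 0
So g5 = 0 as required.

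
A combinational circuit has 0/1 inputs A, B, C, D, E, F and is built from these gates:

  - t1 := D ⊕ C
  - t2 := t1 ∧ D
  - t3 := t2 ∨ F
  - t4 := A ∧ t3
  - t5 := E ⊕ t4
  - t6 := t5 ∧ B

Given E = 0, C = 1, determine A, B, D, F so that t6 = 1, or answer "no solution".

A=1, B=1, D=0, F=1

t6 = t5 ∧ B must be 1, so both t5 = 1 and B = 1.
Check with E = 0, C = 1 and A=1, B=1, D=0, F=1:
t1 = D ⊕ C = 0 ⊕ 1 = 1
t2 = t1 ∧ D = 1 ∧ 0 = 0
t3 = t2 ∨ F = 0 ∨ 1 = 1
t4 = A ∧ t3 = 1 ∧ 1 = 1
t5 = E ⊕ t4 = 0 ⊕ 1 = 1
t6 = t5 ∧ B = 1 ∧ 1 = 1
So t6 = 1.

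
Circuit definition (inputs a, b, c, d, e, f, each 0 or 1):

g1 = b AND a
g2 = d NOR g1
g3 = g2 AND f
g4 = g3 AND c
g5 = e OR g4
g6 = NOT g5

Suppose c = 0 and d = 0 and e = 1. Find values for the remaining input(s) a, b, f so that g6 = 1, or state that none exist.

no solution exists

With c = 0 and d = 0 and e = 1 fixed, none of the 8 settings of a, b, f give g6 = 1.
For example, with a=1, b=1, f=1:
g1 = b AND a = 1 AND 1 = 1
g2 = d NOR g1 = 0 NOR 1 = 0
g3 = g2 AND f = 0 AND 1 = 0
g4 = g3 AND c = 0 AND 0 = 0
g5 = e OR g4 = 1 OR 0 = 1
g6 = NOT g5 = NOT 1 = 0
giving g6 = 0 ≠ 1.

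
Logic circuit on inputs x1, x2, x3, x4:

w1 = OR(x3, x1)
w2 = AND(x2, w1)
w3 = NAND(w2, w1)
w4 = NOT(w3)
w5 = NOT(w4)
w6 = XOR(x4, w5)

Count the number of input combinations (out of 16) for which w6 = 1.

w6 = XOR(x4, w5) must be 1, so x4 and w5 differ.
Enumerating the 16 input combinations, 8 give w6 = 1 and 8 give w6 = 0.

8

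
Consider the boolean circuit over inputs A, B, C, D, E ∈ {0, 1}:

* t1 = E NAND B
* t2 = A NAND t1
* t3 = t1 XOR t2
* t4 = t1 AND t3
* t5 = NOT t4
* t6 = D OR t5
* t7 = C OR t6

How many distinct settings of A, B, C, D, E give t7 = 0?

t7 = C OR t6 must be 0, so both C = 0 and t6 = 0.
t6 = D OR t5 must be 0, so both D = 0 and t5 = 0.
Satisfying assignments:
  A=1, B=0, C=0, D=0, E=0
  A=1, B=0, C=0, D=0, E=1
  A=1, B=1, C=0, D=0, E=0

3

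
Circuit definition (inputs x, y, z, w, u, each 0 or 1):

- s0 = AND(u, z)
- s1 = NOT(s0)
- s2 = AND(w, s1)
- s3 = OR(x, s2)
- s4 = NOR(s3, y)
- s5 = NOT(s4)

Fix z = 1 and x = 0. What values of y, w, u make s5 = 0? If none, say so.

y=0, w=0, u=0

s5 = NOT(s4) must be 0, so s4 = 1.
Check with z = 1 and x = 0 and y=0, w=0, u=0:
s0 = AND(u, z) = AND(0, 1) = 0
s1 = NOT(s0) = NOT 0 = 1
s2 = AND(w, s1) = AND(0, 1) = 0
s3 = OR(x, s2) = OR(0, 0) = 0
s4 = NOR(s3, y) = NOR(0, 0) = 1
s5 = NOT(s4) = NOT 1 = 0
So s5 = 0.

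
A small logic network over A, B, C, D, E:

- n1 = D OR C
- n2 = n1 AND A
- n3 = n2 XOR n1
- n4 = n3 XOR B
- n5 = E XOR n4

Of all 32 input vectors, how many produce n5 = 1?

16

n5 = E XOR n4 must be 1, so E and n4 differ.
Enumerating the 32 input combinations, 16 give n5 = 1 and 16 give n5 = 0.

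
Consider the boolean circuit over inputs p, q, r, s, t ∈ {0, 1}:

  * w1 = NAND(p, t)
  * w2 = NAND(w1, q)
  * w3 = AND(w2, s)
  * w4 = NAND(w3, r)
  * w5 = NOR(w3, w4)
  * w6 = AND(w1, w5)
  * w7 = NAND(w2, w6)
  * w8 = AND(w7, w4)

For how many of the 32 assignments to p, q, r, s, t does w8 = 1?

27

w8 = AND(w7, w4) must be 1, so both w7 = 1 and w4 = 1.
w7 = NAND(w2, w6) must be 1, so at least one of w2, w6 is 0.
Enumerating the 32 input combinations, 27 give w8 = 1 and 5 give w8 = 0.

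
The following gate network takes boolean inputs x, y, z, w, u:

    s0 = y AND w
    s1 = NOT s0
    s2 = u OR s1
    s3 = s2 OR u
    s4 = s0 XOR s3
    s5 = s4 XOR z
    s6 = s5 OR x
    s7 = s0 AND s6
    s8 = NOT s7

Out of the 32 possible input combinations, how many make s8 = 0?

6

s8 = NOT s7 must be 0, so s7 = 1.
s7 = s0 AND s6 must be 1, so both s0 = 1 and s6 = 1.
s0 = y AND w must be 1, so both y = 1 and w = 1.
Satisfying assignments:
  x=0, y=1, z=0, w=1, u=0
  x=0, y=1, z=1, w=1, u=1
  x=1, y=1, z=0, w=1, u=0
  x=1, y=1, z=0, w=1, u=1
  x=1, y=1, z=1, w=1, u=0
  x=1, y=1, z=1, w=1, u=1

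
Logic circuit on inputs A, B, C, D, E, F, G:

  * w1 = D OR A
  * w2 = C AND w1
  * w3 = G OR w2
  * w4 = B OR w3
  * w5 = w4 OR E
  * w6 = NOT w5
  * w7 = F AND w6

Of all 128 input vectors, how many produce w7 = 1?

w7 = F AND w6 must be 1, so both F = 1 and w6 = 1.
w6 = NOT w5 must be 1, so w5 = 0.
Satisfying assignments:
  A=0, B=0, C=0, D=0, E=0, F=1, G=0
  A=0, B=0, C=0, D=1, E=0, F=1, G=0
  A=0, B=0, C=1, D=0, E=0, F=1, G=0
  A=1, B=0, C=0, D=0, E=0, F=1, G=0
  A=1, B=0, C=0, D=1, E=0, F=1, G=0

5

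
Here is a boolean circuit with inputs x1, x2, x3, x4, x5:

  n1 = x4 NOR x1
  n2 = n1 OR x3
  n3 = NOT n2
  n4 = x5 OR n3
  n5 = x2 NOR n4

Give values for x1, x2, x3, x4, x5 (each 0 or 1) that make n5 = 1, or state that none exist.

x1=0, x2=0, x3=0, x4=0, x5=0

n5 = x2 NOR n4 must be 1, so both x2 = 0 and n4 = 0.
Check with x1=0, x2=0, x3=0, x4=0, x5=0:
n1 = x4 NOR x1 = 0 NOR 0 = 1
n2 = n1 OR x3 = 1 OR 0 = 1
n3 = NOT n2 = NOT 1 = 0
n4 = x5 OR n3 = 0 OR 0 = 0
n5 = x2 NOR n4 = 0 NOR 0 = 1
So n5 = 1 as required.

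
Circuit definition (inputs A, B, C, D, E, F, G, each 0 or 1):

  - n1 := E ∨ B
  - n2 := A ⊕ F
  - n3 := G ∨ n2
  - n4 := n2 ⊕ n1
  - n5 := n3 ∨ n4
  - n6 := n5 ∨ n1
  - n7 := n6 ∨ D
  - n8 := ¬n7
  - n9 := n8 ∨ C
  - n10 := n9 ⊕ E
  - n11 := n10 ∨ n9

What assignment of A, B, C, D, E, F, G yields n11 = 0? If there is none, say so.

A=0, B=0, C=0, D=1, E=0, F=1, G=0

n11 = n10 ∨ n9 must be 0, so both n10 = 0 and n9 = 0.
n10 = n9 ⊕ E must be 0, so n9 and E are equal.
n9 = n8 ∨ C must be 0, so both n8 = 0 and C = 0.
Check with A=0, B=0, C=0, D=1, E=0, F=1, G=0:
n1 = E ∨ B = 0 ∨ 0 = 0
n2 = A ⊕ F = 0 ⊕ 1 = 1
n3 = G ∨ n2 = 0 ∨ 1 = 1
n4 = n2 ⊕ n1 = 1 ⊕ 0 = 1
n5 = n3 ∨ n4 = 1 ∨ 1 = 1
n6 = n5 ∨ n1 = 1 ∨ 0 = 1
n7 = n6 ∨ D = 1 ∨ 1 = 1
n8 = ¬n7 = ¬1 = 0
n9 = n8 ∨ C = 0 ∨ 0 = 0
n10 = n9 ⊕ E = 0 ⊕ 0 = 0
n11 = n10 ∨ n9 = 0 ∨ 0 = 0
So n11 = 0 as required.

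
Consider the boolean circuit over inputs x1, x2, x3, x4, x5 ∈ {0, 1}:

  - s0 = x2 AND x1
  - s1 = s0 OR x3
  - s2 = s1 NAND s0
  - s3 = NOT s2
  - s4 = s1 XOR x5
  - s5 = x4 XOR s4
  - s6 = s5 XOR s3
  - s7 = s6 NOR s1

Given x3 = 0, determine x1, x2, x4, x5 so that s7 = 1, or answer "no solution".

x1=1, x2=0, x4=1, x5=1

Check with x3 = 0 and x1=1, x2=0, x4=1, x5=1:
s0 = x2 AND x1 = 0 AND 1 = 0
s1 = s0 OR x3 = 0 OR 0 = 0
s2 = s1 NAND s0 = 0 NAND 0 = 1
s3 = NOT s2 = NOT 1 = 0
s4 = s1 XOR x5 = 0 XOR 1 = 1
s5 = x4 XOR s4 = 1 XOR 1 = 0
s6 = s5 XOR s3 = 0 XOR 0 = 0
s7 = s6 NOR s1 = 0 NOR 0 = 1
So s7 = 1.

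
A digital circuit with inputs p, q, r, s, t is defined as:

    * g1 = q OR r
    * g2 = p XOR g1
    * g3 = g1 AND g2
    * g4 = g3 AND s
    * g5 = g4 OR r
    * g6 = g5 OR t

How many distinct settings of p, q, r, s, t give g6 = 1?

25

g6 = g5 OR t must be 1, so at least one of g5, t is 1.
Enumerating the 32 input combinations, 25 give g6 = 1 and 7 give g6 = 0.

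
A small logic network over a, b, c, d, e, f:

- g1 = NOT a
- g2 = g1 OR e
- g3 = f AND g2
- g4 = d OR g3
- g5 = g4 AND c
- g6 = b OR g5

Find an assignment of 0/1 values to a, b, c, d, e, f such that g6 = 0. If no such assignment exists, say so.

a=0, b=0, c=0, d=1, e=1, f=1

Check with a=0, b=0, c=0, d=1, e=1, f=1:
g1 = NOT a = NOT 0 = 1
g2 = g1 OR e = 1 OR 1 = 1
g3 = f AND g2 = 1 AND 1 = 1
g4 = d OR g3 = 1 OR 1 = 1
g5 = g4 AND c = 1 AND 0 = 0
g6 = b OR g5 = 0 OR 0 = 0
So g6 = 0 as required.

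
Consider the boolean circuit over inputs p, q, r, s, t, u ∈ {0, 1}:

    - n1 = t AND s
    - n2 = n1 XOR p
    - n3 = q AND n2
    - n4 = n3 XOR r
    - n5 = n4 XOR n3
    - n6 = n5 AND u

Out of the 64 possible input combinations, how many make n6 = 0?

48

n6 = n5 AND u must be 0, so at least one of n5, u is 0.
Enumerating the 64 input combinations, 48 give n6 = 0 and 16 give n6 = 1.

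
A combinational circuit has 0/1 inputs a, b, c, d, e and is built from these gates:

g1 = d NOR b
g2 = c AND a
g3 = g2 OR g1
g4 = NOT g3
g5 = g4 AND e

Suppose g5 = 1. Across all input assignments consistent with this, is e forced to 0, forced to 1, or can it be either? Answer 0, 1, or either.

g5 = g4 AND e must be 1, so both g4 = 1 and e = 1.
g4 = NOT g3 must be 1, so g3 = 0.
g3 = g2 OR g1 must be 0, so both g2 = 0 and g1 = 0.
Every assignment with g5 = 1 has e = 1; there are 9 such assignment(s).

1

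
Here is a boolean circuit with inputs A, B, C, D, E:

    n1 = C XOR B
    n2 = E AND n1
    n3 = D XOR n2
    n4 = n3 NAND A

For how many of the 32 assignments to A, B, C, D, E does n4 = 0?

n4 = n3 NAND A must be 0, so both n3 = 1 and A = 1.
n3 = D XOR n2 must be 1, so D and n2 differ.
Enumerating the 32 input combinations, 8 give n4 = 0 and 24 give n4 = 1.

8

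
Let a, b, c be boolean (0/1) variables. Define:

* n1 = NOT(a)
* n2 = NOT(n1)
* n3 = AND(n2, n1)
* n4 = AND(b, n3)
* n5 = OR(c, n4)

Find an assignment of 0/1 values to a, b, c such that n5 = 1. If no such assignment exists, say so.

n5 = OR(c, n4) must be 1, so at least one of c, n4 is 1.
Check with a=0, b=0, c=1:
n1 = NOT(a) = NOT 0 = 1
n2 = NOT(n1) = NOT 1 = 0
n3 = AND(n2, n1) = AND(0, 1) = 0
n4 = AND(b, n3) = AND(0, 0) = 0
n5 = OR(c, n4) = OR(1, 0) = 1
So n5 = 1 as required.

a=0, b=0, c=1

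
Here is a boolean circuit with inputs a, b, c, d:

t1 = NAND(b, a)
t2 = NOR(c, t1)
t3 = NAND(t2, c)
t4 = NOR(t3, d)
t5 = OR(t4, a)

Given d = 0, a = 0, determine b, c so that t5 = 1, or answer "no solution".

no solution exists

With d = 0, a = 0 fixed, none of the 4 settings of b, c give t5 = 1.
For example, with b=1, c=0:
t1 = NAND(b, a) = NAND(1, 0) = 1
t2 = NOR(c, t1) = NOR(0, 1) = 0
t3 = NAND(t2, c) = NAND(0, 0) = 1
t4 = NOR(t3, d) = NOR(1, 0) = 0
t5 = OR(t4, a) = OR(0, 0) = 0
giving t5 = 0 ≠ 1.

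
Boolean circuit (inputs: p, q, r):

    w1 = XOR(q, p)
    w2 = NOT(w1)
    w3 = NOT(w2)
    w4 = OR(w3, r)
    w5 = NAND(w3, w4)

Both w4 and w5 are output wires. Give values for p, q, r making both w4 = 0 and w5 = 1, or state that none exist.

p=1, q=1, r=0

Check with p=1, q=1, r=0:
w1 = XOR(q, p) = XOR(1, 1) = 0
w2 = NOT(w1) = NOT 0 = 1
w3 = NOT(w2) = NOT 1 = 0
w4 = OR(w3, r) = OR(0, 0) = 0
w5 = NAND(w3, w4) = NAND(0, 0) = 1
So w4 = 0 and w5 = 1.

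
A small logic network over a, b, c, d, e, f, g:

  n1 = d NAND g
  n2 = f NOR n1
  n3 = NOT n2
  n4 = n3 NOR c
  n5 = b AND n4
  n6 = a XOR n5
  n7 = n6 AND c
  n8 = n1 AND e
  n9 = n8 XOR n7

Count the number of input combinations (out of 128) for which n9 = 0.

72

n9 = n8 XOR n7 must be 0, so n8 and n7 are equal.
Enumerating the 128 input combinations, 72 give n9 = 0 and 56 give n9 = 1.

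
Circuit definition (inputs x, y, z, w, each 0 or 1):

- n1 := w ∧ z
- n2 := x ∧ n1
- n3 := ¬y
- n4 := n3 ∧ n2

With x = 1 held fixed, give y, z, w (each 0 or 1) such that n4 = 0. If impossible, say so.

y=1 z=1 w=1

Check with x = 1 and y=1, z=1, w=1:
n1 = w ∧ z = 1 ∧ 1 = 1
n2 = x ∧ n1 = 1 ∧ 1 = 1
n3 = ¬y = ¬1 = 0
n4 = n3 ∧ n2 = 0 ∧ 1 = 0
So n4 = 0.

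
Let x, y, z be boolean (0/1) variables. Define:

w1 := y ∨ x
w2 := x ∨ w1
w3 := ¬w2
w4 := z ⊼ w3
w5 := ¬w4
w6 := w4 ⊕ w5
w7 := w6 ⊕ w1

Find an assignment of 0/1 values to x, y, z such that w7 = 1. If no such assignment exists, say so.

x=0 y=0 z=0

Check with x=0 y=0 z=0:
w1 = y ∨ x = 0 ∨ 0 = 0
w2 = x ∨ w1 = 0 ∨ 0 = 0
w3 = ¬w2 = ¬0 = 1
w4 = z ⊼ w3 = 0 ⊼ 1 = 1
w5 = ¬w4 = ¬1 = 0
w6 = w4 ⊕ w5 = 1 ⊕ 0 = 1
w7 = w6 ⊕ w1 = 1 ⊕ 0 = 1
So w7 = 1 as required.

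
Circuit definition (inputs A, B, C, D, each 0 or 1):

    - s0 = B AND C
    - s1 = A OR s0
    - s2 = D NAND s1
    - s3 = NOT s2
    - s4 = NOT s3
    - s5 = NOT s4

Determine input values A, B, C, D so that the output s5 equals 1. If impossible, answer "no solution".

s5 = NOT s4 must be 1, so s4 = 0.
s4 = NOT s3 must be 0, so s3 = 1.
Check with A=1 B=0 C=1 D=1:
s0 = B AND C = 0 AND 1 = 0
s1 = A OR s0 = 1 OR 0 = 1
s2 = D NAND s1 = 1 NAND 1 = 0
s3 = NOT s2 = NOT 0 = 1
s4 = NOT s3 = NOT 1 = 0
s5 = NOT s4 = NOT 0 = 1
So s5 = 1 as required.

A=1 B=0 C=1 D=1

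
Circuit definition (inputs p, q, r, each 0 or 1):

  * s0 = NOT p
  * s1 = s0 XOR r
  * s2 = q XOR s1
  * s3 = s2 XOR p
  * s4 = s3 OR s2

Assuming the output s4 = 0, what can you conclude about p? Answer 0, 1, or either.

0

s4 = s3 OR s2 must be 0, so both s3 = 0 and s2 = 0.
s3 = s2 XOR p must be 0, so s2 and p are equal.
s2 = q XOR s1 must be 0, so q and s1 are equal.
Every assignment with s4 = 0 has p = 0; there are 2 such assignment(s).
  p=0, q=0, r=1
  p=0, q=1, r=0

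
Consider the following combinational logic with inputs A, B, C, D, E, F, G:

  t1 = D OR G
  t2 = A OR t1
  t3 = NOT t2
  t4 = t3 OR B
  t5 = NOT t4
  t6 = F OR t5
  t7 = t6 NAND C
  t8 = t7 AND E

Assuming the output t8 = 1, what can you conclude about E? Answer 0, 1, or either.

1

t8 = t7 AND E must be 1, so both t7 = 1 and E = 1.
Every assignment with t8 = 1 has E = 1; there are 41 such assignment(s).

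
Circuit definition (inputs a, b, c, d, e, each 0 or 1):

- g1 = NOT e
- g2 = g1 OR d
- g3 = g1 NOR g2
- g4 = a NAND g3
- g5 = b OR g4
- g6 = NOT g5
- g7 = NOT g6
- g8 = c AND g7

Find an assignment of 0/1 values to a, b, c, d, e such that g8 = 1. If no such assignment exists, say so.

a=1, b=0, c=1, d=1, e=0

g8 = c AND g7 must be 1, so both c = 1 and g7 = 1.
Check with a=1, b=0, c=1, d=1, e=0:
g1 = NOT e = NOT 0 = 1
g2 = g1 OR d = 1 OR 1 = 1
g3 = g1 NOR g2 = 1 NOR 1 = 0
g4 = a NAND g3 = 1 NAND 0 = 1
g5 = b OR g4 = 0 OR 1 = 1
g6 = NOT g5 = NOT 1 = 0
g7 = NOT g6 = NOT 0 = 1
g8 = c AND g7 = 1 AND 1 = 1
So g8 = 1 as required.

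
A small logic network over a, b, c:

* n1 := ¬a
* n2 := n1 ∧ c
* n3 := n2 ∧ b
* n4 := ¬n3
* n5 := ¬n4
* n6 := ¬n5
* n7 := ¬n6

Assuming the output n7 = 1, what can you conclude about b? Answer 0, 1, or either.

1

n7 = ¬n6 must be 1, so n6 = 0.
n6 = ¬n5 must be 0, so n5 = 1.
n5 = ¬n4 must be 1, so n4 = 0.
Every assignment with n7 = 1 has b = 1; there are 1 such assignment(s).
  a=0, b=1, c=1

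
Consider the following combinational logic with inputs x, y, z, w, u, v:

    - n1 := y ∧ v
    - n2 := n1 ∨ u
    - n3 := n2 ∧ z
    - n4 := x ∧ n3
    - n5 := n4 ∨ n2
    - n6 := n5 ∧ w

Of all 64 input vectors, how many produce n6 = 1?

n6 = n5 ∧ w must be 1, so both n5 = 1 and w = 1.
Enumerating the 64 input combinations, 20 give n6 = 1 and 44 give n6 = 0.

20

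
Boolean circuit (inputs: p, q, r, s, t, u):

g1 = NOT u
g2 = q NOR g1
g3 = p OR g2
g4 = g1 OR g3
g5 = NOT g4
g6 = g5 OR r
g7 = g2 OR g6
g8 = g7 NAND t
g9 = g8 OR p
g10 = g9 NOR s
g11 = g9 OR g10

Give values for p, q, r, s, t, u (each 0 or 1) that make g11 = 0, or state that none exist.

g11 = g9 OR g10 must be 0, so both g9 = 0 and g10 = 0.
Check with p=0, q=1, r=0, s=1, t=1, u=1:
g1 = NOT u = NOT 1 = 0
g2 = q NOR g1 = 1 NOR 0 = 0
g3 = p OR g2 = 0 OR 0 = 0
g4 = g1 OR g3 = 0 OR 0 = 0
g5 = NOT g4 = NOT 0 = 1
g6 = g5 OR r = 1 OR 0 = 1
g7 = g2 OR g6 = 0 OR 1 = 1
g8 = g7 NAND t = 1 NAND 1 = 0
g9 = g8 OR p = 0 OR 0 = 0
g10 = g9 NOR s = 0 NOR 1 = 0
g11 = g9 OR g10 = 0 OR 0 = 0
So g11 = 0 as required.

p=0, q=1, r=0, s=1, t=1, u=1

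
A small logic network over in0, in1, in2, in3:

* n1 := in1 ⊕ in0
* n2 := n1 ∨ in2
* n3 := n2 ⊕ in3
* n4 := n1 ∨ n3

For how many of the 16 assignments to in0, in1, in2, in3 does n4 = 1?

12

n4 = n1 ∨ n3 must be 1, so at least one of n1, n3 is 1.
Enumerating the 16 input combinations, 12 give n4 = 1 and 4 give n4 = 0.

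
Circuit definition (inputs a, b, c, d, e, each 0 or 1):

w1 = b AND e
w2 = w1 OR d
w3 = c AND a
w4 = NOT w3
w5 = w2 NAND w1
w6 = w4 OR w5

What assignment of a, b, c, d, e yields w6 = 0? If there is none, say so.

a=1 b=1 c=1 d=0 e=1

w6 = w4 OR w5 must be 0, so both w4 = 0 and w5 = 0.
w4 = NOT w3 must be 0, so w3 = 1.
Check with a=1 b=1 c=1 d=0 e=1:
w1 = b AND e = 1 AND 1 = 1
w2 = w1 OR d = 1 OR 0 = 1
w3 = c AND a = 1 AND 1 = 1
w4 = NOT w3 = NOT 1 = 0
w5 = w2 NAND w1 = 1 NAND 1 = 0
w6 = w4 OR w5 = 0 OR 0 = 0
So w6 = 0 as required.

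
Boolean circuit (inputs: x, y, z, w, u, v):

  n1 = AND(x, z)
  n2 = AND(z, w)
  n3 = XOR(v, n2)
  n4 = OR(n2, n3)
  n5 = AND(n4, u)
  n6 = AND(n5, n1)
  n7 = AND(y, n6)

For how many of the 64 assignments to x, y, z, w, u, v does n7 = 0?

n7 = AND(y, n6) must be 0, so at least one of y, n6 is 0.
Enumerating the 64 input combinations, 61 give n7 = 0 and 3 give n7 = 1.

61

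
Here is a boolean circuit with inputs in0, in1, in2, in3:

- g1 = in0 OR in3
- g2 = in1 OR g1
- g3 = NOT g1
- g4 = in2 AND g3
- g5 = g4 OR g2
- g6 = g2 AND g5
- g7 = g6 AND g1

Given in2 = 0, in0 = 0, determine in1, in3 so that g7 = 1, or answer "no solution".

in1=0, in3=1

Check with in2 = 0, in0 = 0 and in1=0, in3=1:
g1 = in0 OR in3 = 0 OR 1 = 1
g2 = in1 OR g1 = 0 OR 1 = 1
g3 = NOT g1 = NOT 1 = 0
g4 = in2 AND g3 = 0 AND 0 = 0
g5 = g4 OR g2 = 0 OR 1 = 1
g6 = g2 AND g5 = 1 AND 1 = 1
g7 = g6 AND g1 = 1 AND 1 = 1
So g7 = 1.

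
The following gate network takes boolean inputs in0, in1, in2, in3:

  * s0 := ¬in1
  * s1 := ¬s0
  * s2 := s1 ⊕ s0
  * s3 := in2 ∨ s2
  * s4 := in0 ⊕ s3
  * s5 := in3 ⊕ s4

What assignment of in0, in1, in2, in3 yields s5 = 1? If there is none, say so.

Check with in0=0, in1=0, in2=1, in3=0:
s0 = ¬in1 = ¬0 = 1
s1 = ¬s0 = ¬1 = 0
s2 = s1 ⊕ s0 = 0 ⊕ 1 = 1
s3 = in2 ∨ s2 = 1 ∨ 1 = 1
s4 = in0 ⊕ s3 = 0 ⊕ 1 = 1
s5 = in3 ⊕ s4 = 0 ⊕ 1 = 1
So s5 = 1 as required.

in0=0, in1=0, in2=1, in3=0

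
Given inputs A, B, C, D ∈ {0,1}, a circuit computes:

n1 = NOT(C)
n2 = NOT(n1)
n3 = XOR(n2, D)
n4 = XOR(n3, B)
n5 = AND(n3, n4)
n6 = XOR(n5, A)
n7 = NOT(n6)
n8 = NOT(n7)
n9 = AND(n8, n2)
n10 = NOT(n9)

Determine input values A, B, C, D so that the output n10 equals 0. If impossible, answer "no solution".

n10 = NOT(n9) must be 0, so n9 = 1.
Check with A=1, B=1, C=1, D=0:
n1 = NOT(C) = NOT 1 = 0
n2 = NOT(n1) = NOT 0 = 1
n3 = XOR(n2, D) = XOR(1, 0) = 1
n4 = XOR(n3, B) = XOR(1, 1) = 0
n5 = AND(n3, n4) = AND(1, 0) = 0
n6 = XOR(n5, A) = XOR(0, 1) = 1
n7 = NOT(n6) = NOT 1 = 0
n8 = NOT(n7) = NOT 0 = 1
n9 = AND(n8, n2) = AND(1, 1) = 1
n10 = NOT(n9) = NOT 1 = 0
So n10 = 0 as required.

A=1, B=1, C=1, D=0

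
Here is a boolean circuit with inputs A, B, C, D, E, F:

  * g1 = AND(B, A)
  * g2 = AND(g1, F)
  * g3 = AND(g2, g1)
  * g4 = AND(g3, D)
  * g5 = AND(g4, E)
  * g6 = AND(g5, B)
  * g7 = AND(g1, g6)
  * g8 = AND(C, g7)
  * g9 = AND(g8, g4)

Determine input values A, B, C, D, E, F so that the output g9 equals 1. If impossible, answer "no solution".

A=1, B=1, C=1, D=1, E=1, F=1

g9 = AND(g8, g4) must be 1, so both g8 = 1 and g4 = 1.
g8 = AND(C, g7) must be 1, so both C = 1 and g7 = 1.
Check with A=1, B=1, C=1, D=1, E=1, F=1:
g1 = AND(B, A) = AND(1, 1) = 1
g2 = AND(g1, F) = AND(1, 1) = 1
g3 = AND(g2, g1) = AND(1, 1) = 1
g4 = AND(g3, D) = AND(1, 1) = 1
g5 = AND(g4, E) = AND(1, 1) = 1
g6 = AND(g5, B) = AND(1, 1) = 1
g7 = AND(g1, g6) = AND(1, 1) = 1
g8 = AND(C, g7) = AND(1, 1) = 1
g9 = AND(g8, g4) = AND(1, 1) = 1
So g9 = 1 as required.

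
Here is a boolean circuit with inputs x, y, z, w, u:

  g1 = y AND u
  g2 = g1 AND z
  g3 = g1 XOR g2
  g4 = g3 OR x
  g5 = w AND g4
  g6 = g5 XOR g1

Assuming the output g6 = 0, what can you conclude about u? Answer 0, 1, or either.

Both values of u occur among assignments with g6 = 0:
  u=0: x=0, y=0, z=0, w=0, u=0
  u=1: x=0, y=0, z=0, w=0, u=1

either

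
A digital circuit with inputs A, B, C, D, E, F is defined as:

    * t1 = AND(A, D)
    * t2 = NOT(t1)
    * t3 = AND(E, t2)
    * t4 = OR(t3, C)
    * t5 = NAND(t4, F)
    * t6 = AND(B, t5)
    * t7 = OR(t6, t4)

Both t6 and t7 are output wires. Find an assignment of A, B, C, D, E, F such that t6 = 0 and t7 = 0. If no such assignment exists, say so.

Check with A=1, B=0, C=0, D=0, E=0, F=1:
t1 = AND(A, D) = AND(1, 0) = 0
t2 = NOT(t1) = NOT 0 = 1
t3 = AND(E, t2) = AND(0, 1) = 0
t4 = OR(t3, C) = OR(0, 0) = 0
t5 = NAND(t4, F) = NAND(0, 1) = 1
t6 = AND(B, t5) = AND(0, 1) = 0
t7 = OR(t6, t4) = OR(0, 0) = 0
So t6 = 0 and t7 = 0.

A=1, B=0, C=0, D=0, E=0, F=1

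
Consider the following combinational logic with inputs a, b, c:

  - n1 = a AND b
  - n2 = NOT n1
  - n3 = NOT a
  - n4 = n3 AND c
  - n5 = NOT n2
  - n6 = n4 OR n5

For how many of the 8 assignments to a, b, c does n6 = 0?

n6 = n4 OR n5 must be 0, so both n4 = 0 and n5 = 0.
Satisfying assignments:
  a=0, b=0, c=0
  a=0, b=1, c=0
  a=1, b=0, c=0
  a=1, b=0, c=1

4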